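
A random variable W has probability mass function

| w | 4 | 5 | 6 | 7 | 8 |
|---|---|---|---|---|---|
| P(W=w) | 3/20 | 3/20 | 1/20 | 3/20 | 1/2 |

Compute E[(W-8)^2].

E[(W-8)^2] = Σ (w-8)^2·P(W=w)
 = 16·3/20 + 9·3/20 + 4·1/20 + 1·3/20 + 0·1/2
 = 12/5 + 27/20 + 1/5 + 3/20 + 0
 = 41/10

4.1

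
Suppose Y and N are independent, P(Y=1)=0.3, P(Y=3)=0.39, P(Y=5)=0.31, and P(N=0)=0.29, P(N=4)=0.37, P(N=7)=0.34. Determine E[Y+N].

6.88

E[Y+N] = Σ_y Σ_n (y+n) · P(Y=y)P(N=n)
 = 1·0.087 + 5·0.111 + 8·0.102 + 3·0.1131 + 7·0.1443 + 10·0.1326 + 5·0.0899 + 9·0.1147 + 12·0.1054
 = 0.087 + 0.555 + 0.816 + 0.3393 + 1.0101 + 1.326 + 0.4495 + 1.0323 + 1.2648
 = 6.88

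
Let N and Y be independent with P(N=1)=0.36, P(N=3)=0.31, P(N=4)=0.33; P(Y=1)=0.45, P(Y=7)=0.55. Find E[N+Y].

E[N+Y] = Σ_n Σ_y (n+y) · P(N=n)P(Y=y)
 = 2·0.162 + 8·0.198 + 4·0.1395 + 10·0.1705 + 5·0.1485 + 11·0.1815
 = 0.324 + 1.584 + 0.558 + 1.705 + 0.7425 + 1.9965
 = 6.91

6.91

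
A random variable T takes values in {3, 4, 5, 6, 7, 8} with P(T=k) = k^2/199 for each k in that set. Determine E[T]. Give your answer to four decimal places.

6.4673

E[T] = Σ t·P(T=t)
 = 3·9/199 + 4·16/199 + 5·25/199 + 6·36/199 + 7·49/199 + 8·64/199
 = 27/199 + 64/199 + 125/199 + 216/199 + 343/199 + 512/199
 = 1287/199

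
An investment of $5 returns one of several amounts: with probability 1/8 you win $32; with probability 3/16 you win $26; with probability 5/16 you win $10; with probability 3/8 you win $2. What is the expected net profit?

7.75

E[payout] = 32·1/8 + 26·3/16 + 10·5/16 + 2·3/8
 = 4 + 39/8 + 25/8 + 3/4
 = 51/4
Net = 51/4 - 5 = 31/4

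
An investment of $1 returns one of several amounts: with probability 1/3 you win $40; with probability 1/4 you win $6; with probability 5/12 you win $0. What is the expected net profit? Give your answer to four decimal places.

13.8333

E[payout] = 40·1/3 + 6·1/4 + 0·5/12
 = 40/3 + 3/2 + 0
 = 89/6
Net = 89/6 - 1 = 83/6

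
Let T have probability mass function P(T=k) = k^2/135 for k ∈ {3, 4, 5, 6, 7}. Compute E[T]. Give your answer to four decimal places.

E[T] = Σ t·P(T=t)
 = 3·1/15 + 4·16/135 + 5·5/27 + 6·4/15 + 7·49/135
 = 1/5 + 64/135 + 25/27 + 8/5 + 343/135
 = 155/27

5.7407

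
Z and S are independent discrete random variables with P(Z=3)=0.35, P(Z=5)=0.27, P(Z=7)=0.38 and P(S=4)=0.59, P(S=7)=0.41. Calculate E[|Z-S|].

E[|Z-S|] = Σ_z Σ_s |z-s| · P(Z=z)P(S=s)
 = 1·0.2065 + 4·0.1435 + 1·0.1593 + 2·0.1107 + 3·0.2242 + 0·0.1558
 = 0.2065 + 0.574 + 0.1593 + 0.2214 + 0.6726 + 0
 = 1.8338

1.8338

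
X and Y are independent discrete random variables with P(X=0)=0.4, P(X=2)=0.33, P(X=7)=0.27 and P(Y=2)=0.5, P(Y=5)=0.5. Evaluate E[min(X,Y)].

1.605

E[min(X,Y)] = Σ_x Σ_y min(x,y) · P(X=x)P(Y=y)
 = 0·0.2 + 0·0.2 + 2·0.165 + 2·0.165 + 2·0.135 + 5·0.135
 = 0 + 0 + 0.33 + 0.33 + 0.27 + 0.675
 = 1.605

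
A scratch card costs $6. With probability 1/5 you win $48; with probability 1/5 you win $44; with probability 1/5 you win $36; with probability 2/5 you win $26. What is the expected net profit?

E[payout] = 48·1/5 + 44·1/5 + 36·1/5 + 26·2/5
 = 48/5 + 44/5 + 36/5 + 52/5
 = 36
Net = 36 - 6 = 30

30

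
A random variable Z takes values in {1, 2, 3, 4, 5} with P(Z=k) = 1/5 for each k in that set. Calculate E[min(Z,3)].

2.4

E[min(Z,3)] = Σ min(z,3)·P(Z=z)
 = 1·1/5 + 2·1/5 + 3·1/5 + 3·1/5 + 3·1/5
 = 1/5 + 2/5 + 3/5 + 3/5 + 3/5
 = 12/5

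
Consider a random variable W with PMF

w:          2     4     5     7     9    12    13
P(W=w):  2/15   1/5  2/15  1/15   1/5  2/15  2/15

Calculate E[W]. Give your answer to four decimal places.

7.3333

E[W] = Σ w·P(W=w)
 = 2·2/15 + 4·1/5 + 5·2/15 + 7·1/15 + 9·1/5 + 12·2/15 + 13·2/15
 = 4/15 + 4/5 + 2/3 + 7/15 + 9/5 + 8/5 + 26/15
 = 22/3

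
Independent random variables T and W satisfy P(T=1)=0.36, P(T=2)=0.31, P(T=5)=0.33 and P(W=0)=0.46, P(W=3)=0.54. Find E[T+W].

4.25

E[T+W] = Σ_t Σ_w (t+w) · P(T=t)P(W=w)
 = 1·0.1656 + 4·0.1944 + 2·0.1426 + 5·0.1674 + 5·0.1518 + 8·0.1782
 = 0.1656 + 0.7776 + 0.2852 + 0.837 + 0.759 + 1.4256
 = 4.25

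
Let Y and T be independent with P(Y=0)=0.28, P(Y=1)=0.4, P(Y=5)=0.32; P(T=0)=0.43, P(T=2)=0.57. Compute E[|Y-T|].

E[|Y-T|] = Σ_y Σ_t |y-t| · P(Y=y)P(T=t)
 = 0·0.1204 + 2·0.1596 + 1·0.172 + 1·0.228 + 5·0.1376 + 3·0.1824
 = 0 + 0.3192 + 0.172 + 0.228 + 0.688 + 0.5472
 = 1.9544

1.9544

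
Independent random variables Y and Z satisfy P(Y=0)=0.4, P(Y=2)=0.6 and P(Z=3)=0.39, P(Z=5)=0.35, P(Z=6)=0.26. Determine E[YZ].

5.376

E[YZ] = Σ_y Σ_z yz · P(Y=y)P(Z=z)
 = 0·0.156 + 0·0.14 + 0·0.104 + 6·0.234 + 10·0.21 + 12·0.156
 = 0 + 0 + 0 + 1.404 + 2.1 + 1.872
 = 5.376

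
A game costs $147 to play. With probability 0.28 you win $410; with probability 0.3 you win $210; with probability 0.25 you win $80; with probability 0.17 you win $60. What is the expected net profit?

61

E[payout] = 410·0.28 + 210·0.3 + 80·0.25 + 60·0.17
 = 114.8 + 63 + 20 + 10.2
 = 208
Net = 208 - 147 = 61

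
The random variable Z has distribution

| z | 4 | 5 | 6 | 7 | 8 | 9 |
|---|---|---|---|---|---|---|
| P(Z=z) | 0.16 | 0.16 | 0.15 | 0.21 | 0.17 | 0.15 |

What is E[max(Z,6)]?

E[max(Z,6)] = Σ max(z,6)·P(Z=z)
 = 6·0.16 + 6·0.16 + 6·0.15 + 7·0.21 + 8·0.17 + 9·0.15
 = 0.96 + 0.96 + 0.9 + 1.47 + 1.36 + 1.35
 = 7

7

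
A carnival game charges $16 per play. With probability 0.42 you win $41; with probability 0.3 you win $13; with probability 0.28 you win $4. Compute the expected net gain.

6.24

E[payout] = 41·0.42 + 13·0.3 + 4·0.28
 = 17.22 + 3.9 + 1.12
 = 22.24
Net = 22.24 - 16 = 6.24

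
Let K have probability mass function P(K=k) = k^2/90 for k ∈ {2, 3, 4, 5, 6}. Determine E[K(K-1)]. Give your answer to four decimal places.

20.3778

E[K(K-1)] = Σ k(k-1)·P(K=k)
 = 2·2/45 + 6·1/10 + 12·8/45 + 20·5/18 + 30·2/5
 = 4/45 + 3/5 + 32/15 + 50/9 + 12
 = 917/45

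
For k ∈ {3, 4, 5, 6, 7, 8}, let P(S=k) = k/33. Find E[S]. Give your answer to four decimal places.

E[S] = Σ s·P(S=s)
 = 3·1/11 + 4·4/33 + 5·5/33 + 6·2/11 + 7·7/33 + 8·8/33
 = 3/11 + 16/33 + 25/33 + 12/11 + 49/33 + 64/33
 = 199/33

6.0303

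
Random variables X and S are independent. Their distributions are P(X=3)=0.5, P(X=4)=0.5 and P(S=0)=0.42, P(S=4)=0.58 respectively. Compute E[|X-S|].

E[|X-S|] = Σ_x Σ_s |x-s| · P(X=x)P(S=s)
 = 3·0.21 + 1·0.29 + 4·0.21 + 0·0.29
 = 0.63 + 0.29 + 0.84 + 0
 = 1.76

1.76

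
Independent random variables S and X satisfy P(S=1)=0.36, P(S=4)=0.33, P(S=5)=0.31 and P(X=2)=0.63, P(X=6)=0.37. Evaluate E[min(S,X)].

E[min(S,X)] = Σ_s Σ_x min(s,x) · P(S=s)P(X=x)
 = 1·0.2268 + 1·0.1332 + 2·0.2079 + 4·0.1221 + 2·0.1953 + 5·0.1147
 = 0.2268 + 0.1332 + 0.4158 + 0.4884 + 0.3906 + 0.5735
 = 2.2283

2.2283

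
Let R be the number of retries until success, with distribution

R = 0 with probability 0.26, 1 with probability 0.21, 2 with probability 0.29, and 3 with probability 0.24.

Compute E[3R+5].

E[3R+5] = Σ (3r+5)·P(R=r)
 = 5·0.26 + 8·0.21 + 11·0.29 + 14·0.24
 = 1.3 + 1.68 + 3.19 + 3.36
 = 9.53

9.53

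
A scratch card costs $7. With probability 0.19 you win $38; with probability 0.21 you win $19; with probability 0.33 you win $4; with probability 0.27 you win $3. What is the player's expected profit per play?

6.34

E[payout] = 38·0.19 + 19·0.21 + 4·0.33 + 3·0.27
 = 7.22 + 3.99 + 1.32 + 0.81
 = 13.34
Net = 13.34 - 7 = 6.34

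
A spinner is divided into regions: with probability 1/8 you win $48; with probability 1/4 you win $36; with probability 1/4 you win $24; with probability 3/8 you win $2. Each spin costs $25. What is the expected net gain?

E[payout] = 48·1/8 + 36·1/4 + 24·1/4 + 2·3/8
 = 6 + 9 + 6 + 3/4
 = 87/4
Net = 87/4 - 25 = -13/4

-3.25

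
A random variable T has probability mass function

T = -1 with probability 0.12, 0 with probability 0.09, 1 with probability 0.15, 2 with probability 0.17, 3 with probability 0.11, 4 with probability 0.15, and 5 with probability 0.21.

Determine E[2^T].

E[2^T] = Σ 2^t·P(T=t)
 = 0.5·0.12 + 1·0.09 + 2·0.15 + 4·0.17 + 8·0.11 + 16·0.15 + 32·0.21
 = 0.06 + 0.09 + 0.3 + 0.68 + 0.88 + 2.4 + 6.72
 = 11.13

11.13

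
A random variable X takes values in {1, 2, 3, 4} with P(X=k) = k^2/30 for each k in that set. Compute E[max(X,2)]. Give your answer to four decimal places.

E[max(X,2)] = Σ max(x,2)·P(X=x)
 = 2·1/30 + 2·2/15 + 3·3/10 + 4·8/15
 = 1/15 + 4/15 + 9/10 + 32/15
 = 101/30

3.3667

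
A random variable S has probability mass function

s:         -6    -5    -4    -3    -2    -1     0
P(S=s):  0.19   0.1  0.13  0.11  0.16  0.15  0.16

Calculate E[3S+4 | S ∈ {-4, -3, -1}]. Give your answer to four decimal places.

P(S ∈ {-4, -3, -1}) = 0.13 + 0.11 + 0.15 = 0.39.
E[3S+4 | S ∈ {-4, -3, -1}] = [(-8)·0.13 + (-5)·0.11 + 1·0.15] / 0.39
 = -1.44 / 0.39
 = -48/13

-3.6923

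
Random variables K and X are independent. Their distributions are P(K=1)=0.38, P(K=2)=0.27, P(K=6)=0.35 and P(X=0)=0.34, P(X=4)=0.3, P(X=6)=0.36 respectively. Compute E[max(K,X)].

4.5968

E[max(K,X)] = Σ_k Σ_x max(k,x) · P(K=k)P(X=x)
 = 1·0.1292 + 4·0.114 + 6·0.1368 + 2·0.0918 + 4·0.081 + 6·0.0972 + 6·0.119 + 6·0.105 + 6·0.126
 = 0.1292 + 0.456 + 0.8208 + 0.1836 + 0.324 + 0.5832 + 0.714 + 0.63 + 0.756
 = 4.5968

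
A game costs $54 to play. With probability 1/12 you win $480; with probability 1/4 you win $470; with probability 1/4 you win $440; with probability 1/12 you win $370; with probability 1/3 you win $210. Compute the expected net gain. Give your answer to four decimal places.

E[payout] = 480·1/12 + 470·1/4 + 440·1/4 + 370·1/12 + 210·1/3
 = 40 + 235/2 + 110 + 185/6 + 70
 = 1105/3
Net = 1105/3 - 54 = 943/3

314.3333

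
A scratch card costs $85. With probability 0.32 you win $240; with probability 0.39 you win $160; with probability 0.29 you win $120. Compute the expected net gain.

E[payout] = 240·0.32 + 160·0.39 + 120·0.29
 = 76.8 + 62.4 + 34.8
 = 174
Net = 174 - 85 = 89

89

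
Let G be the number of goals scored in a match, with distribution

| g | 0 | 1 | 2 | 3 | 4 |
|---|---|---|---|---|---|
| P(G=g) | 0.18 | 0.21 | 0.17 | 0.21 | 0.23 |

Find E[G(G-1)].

E[G(G-1)] = Σ g(g-1)·P(G=g)
 = 0·0.18 + 0·0.21 + 2·0.17 + 6·0.21 + 12·0.23
 = 0 + 0 + 0.34 + 1.26 + 2.76
 = 4.36

4.36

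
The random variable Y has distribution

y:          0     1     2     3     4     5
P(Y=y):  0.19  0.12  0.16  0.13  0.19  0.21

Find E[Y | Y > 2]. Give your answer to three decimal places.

P(Y > 2) = 0.13 + 0.19 + 0.21 = 0.53.
E[Y | Y > 2] = [3·0.13 + 4·0.19 + 5·0.21] / 0.53
 = 2.2 / 0.53
 = 220/53

4.151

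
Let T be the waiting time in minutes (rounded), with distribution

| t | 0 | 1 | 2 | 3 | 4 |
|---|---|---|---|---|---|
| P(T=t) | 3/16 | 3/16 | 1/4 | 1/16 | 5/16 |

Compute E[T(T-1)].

E[T(T-1)] = Σ t(t-1)·P(T=t)
 = 0·3/16 + 0·3/16 + 2·1/4 + 6·1/16 + 12·5/16
 = 0 + 0 + 1/2 + 3/8 + 15/4
 = 37/8

4.625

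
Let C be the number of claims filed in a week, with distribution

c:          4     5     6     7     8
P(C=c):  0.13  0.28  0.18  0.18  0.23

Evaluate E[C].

6.1

E[C] = Σ c·P(C=c)
 = 4·0.13 + 5·0.28 + 6·0.18 + 7·0.18 + 8·0.23
 = 0.52 + 1.4 + 1.08 + 1.26 + 1.84
 = 6.1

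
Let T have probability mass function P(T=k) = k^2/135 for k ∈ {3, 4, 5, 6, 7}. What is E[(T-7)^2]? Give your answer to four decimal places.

E[(T-7)^2] = Σ (t-7)^2·P(T=t)
 = 16·1/15 + 9·16/135 + 4·5/27 + 1·4/15 + 0·49/135
 = 16/15 + 16/15 + 20/27 + 4/15 + 0
 = 424/135

3.1407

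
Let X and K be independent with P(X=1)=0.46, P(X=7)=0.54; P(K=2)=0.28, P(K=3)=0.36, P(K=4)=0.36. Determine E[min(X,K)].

2.1232

E[min(X,K)] = Σ_x Σ_k min(x,k) · P(X=x)P(K=k)
 = 1·0.1288 + 1·0.1656 + 1·0.1656 + 2·0.1512 + 3·0.1944 + 4·0.1944
 = 0.1288 + 0.1656 + 0.1656 + 0.3024 + 0.5832 + 0.7776
 = 2.1232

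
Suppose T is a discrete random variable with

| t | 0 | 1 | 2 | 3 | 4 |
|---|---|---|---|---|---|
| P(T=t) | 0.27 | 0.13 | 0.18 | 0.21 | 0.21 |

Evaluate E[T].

1.96

E[T] = Σ t·P(T=t)
 = 0·0.27 + 1·0.13 + 2·0.18 + 3·0.21 + 4·0.21
 = 0 + 0.13 + 0.36 + 0.63 + 0.84
 = 1.96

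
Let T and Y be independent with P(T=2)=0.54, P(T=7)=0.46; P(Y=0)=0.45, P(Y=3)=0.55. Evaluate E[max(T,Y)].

E[max(T,Y)] = Σ_t Σ_y max(t,y) · P(T=t)P(Y=y)
 = 2·0.243 + 3·0.297 + 7·0.207 + 7·0.253
 = 0.486 + 0.891 + 1.449 + 1.771
 = 4.597

4.597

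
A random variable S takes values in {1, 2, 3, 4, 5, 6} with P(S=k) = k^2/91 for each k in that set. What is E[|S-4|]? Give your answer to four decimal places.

E[|S-4|] = Σ |s-4|·P(S=s)
 = 3·1/91 + 2·4/91 + 1·9/91 + 0·16/91 + 1·25/91 + 2·36/91
 = 3/91 + 8/91 + 9/91 + 0 + 25/91 + 72/91
 = 9/7

1.2857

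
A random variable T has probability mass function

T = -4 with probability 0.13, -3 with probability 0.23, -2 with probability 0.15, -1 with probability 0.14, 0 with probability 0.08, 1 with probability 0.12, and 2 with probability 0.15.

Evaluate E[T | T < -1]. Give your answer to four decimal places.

-2.9608

P(T < -1) = 0.13 + 0.23 + 0.15 = 0.51.
E[T | T < -1] = [(-4)·0.13 + (-3)·0.23 + (-2)·0.15] / 0.51
 = -1.51 / 0.51
 = -151/51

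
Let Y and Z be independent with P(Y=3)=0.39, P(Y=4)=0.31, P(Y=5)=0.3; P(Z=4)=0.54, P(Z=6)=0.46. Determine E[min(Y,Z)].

E[min(Y,Z)] = Σ_y Σ_z min(y,z) · P(Y=y)P(Z=z)
 = 3·0.2106 + 3·0.1794 + 4·0.1674 + 4·0.1426 + 4·0.162 + 5·0.138
 = 0.6318 + 0.5382 + 0.6696 + 0.5704 + 0.648 + 0.69
 = 3.748

3.748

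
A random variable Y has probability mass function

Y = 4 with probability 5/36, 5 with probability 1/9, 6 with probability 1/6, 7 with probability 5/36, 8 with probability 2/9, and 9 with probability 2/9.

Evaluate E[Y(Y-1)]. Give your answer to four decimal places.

E[Y(Y-1)] = Σ y(y-1)·P(Y=y)
 = 12·5/36 + 20·1/9 + 30·1/6 + 42·5/36 + 56·2/9 + 72·2/9
 = 5/3 + 20/9 + 5 + 35/6 + 112/9 + 16
 = 259/6

43.1667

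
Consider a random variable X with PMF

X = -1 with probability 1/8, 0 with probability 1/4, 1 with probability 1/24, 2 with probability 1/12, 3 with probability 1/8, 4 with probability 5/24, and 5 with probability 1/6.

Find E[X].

2.125

E[X] = Σ x·P(X=x)
 = (-1)·1/8 + 0·1/4 + 1·1/24 + 2·1/12 + 3·1/8 + 4·5/24 + 5·1/6
 = (-1/8) + 0 + 1/24 + 1/6 + 3/8 + 5/6 + 5/6
 = 17/8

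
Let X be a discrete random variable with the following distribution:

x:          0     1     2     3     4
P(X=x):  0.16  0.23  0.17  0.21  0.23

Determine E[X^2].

E[X^2] = Σ x^2·P(X=x)
 = 0·0.16 + 1·0.23 + 4·0.17 + 9·0.21 + 16·0.23
 = 0 + 0.23 + 0.68 + 1.89 + 3.68
 = 6.48

6.48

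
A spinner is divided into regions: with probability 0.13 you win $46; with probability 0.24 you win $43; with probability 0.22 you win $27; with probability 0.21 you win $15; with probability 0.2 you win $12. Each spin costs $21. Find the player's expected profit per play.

E[payout] = 46·0.13 + 43·0.24 + 27·0.22 + 15·0.21 + 12·0.2
 = 5.98 + 10.32 + 5.94 + 3.15 + 2.4
 = 27.79
Net = 27.79 - 21 = 6.79

6.79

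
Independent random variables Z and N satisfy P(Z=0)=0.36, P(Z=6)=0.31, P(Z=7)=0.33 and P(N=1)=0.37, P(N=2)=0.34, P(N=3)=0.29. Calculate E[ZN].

8.0064

E[ZN] = Σ_z Σ_n zn · P(Z=z)P(N=n)
 = 0·0.1332 + 0·0.1224 + 0·0.1044 + 6·0.1147 + 12·0.1054 + 18·0.0899 + 7·0.1221 + 14·0.1122 + 21·0.0957
 = 0 + 0 + 0 + 0.6882 + 1.2648 + 1.6182 + 0.8547 + 1.5708 + 2.0097
 = 8.0064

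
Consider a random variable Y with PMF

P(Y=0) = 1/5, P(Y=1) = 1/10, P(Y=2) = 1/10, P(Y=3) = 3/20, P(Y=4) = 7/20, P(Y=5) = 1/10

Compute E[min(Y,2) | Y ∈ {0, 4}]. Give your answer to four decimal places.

1.2727

P(Y ∈ {0, 4}) = 1/5 + 7/20 = 11/20.
E[min(Y,2) | Y ∈ {0, 4}] = [0·1/5 + 2·7/20] / (11/20)
 = 7/10 / (11/20)
 = 14/11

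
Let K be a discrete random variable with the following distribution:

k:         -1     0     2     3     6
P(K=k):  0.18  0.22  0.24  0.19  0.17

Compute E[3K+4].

E[3K+4] = Σ (3k+4)·P(K=k)
 = 1·0.18 + 4·0.22 + 10·0.24 + 13·0.19 + 22·0.17
 = 0.18 + 0.88 + 2.4 + 2.47 + 3.74
 = 9.67

9.67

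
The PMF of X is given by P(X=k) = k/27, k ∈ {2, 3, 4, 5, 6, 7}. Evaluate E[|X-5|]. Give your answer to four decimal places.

1.3333

E[|X-5|] = Σ |x-5|·P(X=x)
 = 3·2/27 + 2·1/9 + 1·4/27 + 0·5/27 + 1·2/9 + 2·7/27
 = 2/9 + 2/9 + 4/27 + 0 + 2/9 + 14/27
 = 4/3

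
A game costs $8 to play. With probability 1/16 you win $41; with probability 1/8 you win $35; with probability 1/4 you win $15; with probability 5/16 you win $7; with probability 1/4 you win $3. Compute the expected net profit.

5.625

E[payout] = 41·1/16 + 35·1/8 + 15·1/4 + 7·5/16 + 3·1/4
 = 41/16 + 35/8 + 15/4 + 35/16 + 3/4
 = 109/8
Net = 109/8 - 8 = 45/8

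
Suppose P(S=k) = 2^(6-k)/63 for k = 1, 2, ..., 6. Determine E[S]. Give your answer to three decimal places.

E[S] = Σ s·P(S=s)
 = 1·32/63 + 2·16/63 + 3·8/63 + 4·4/63 + 5·2/63 + 6·1/63
 = 32/63 + 32/63 + 8/21 + 16/63 + 10/63 + 2/21
 = 40/21

1.905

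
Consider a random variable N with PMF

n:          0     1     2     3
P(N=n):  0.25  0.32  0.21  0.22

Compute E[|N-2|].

1.04

E[|N-2|] = Σ |n-2|·P(N=n)
 = 2·0.25 + 1·0.32 + 0·0.21 + 1·0.22
 = 0.5 + 0.32 + 0 + 0.22
 = 1.04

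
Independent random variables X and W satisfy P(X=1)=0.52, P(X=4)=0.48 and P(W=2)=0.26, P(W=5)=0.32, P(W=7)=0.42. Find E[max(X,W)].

E[max(X,W)] = Σ_x Σ_w max(x,w) · P(X=x)P(W=w)
 = 2·0.1352 + 5·0.1664 + 7·0.2184 + 4·0.1248 + 5·0.1536 + 7·0.2016
 = 0.2704 + 0.832 + 1.5288 + 0.4992 + 0.768 + 1.4112
 = 5.3096

5.3096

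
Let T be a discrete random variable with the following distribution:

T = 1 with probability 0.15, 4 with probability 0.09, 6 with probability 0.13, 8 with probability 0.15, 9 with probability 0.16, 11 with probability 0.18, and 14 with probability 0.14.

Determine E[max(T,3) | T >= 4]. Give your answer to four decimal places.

9.0824

P(T >= 4) = 0.09 + 0.13 + 0.15 + 0.16 + 0.18 + 0.14 = 0.85.
E[max(T,3) | T >= 4] = [4·0.09 + 6·0.13 + 8·0.15 + 9·0.16 + 11·0.18 + 14·0.14] / 0.85
 = 7.72 / 0.85
 = 772/85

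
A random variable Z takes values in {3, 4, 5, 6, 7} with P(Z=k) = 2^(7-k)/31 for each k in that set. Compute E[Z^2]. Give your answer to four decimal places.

E[Z^2] = Σ z^2·P(Z=z)
 = 9·16/31 + 16·8/31 + 25·4/31 + 36·2/31 + 49·1/31
 = 144/31 + 128/31 + 100/31 + 72/31 + 49/31
 = 493/31

15.9032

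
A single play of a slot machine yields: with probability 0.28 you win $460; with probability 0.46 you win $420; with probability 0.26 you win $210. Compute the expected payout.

376.6

E[payout] = 460·0.28 + 420·0.46 + 210·0.26
 = 128.8 + 193.2 + 54.6
 = 376.6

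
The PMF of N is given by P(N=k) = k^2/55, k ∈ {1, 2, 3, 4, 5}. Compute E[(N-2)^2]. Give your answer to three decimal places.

E[(N-2)^2] = Σ (n-2)^2·P(N=n)
 = 1·1/55 + 0·4/55 + 1·9/55 + 4·16/55 + 9·5/11
 = 1/55 + 0 + 9/55 + 64/55 + 45/11
 = 299/55

5.436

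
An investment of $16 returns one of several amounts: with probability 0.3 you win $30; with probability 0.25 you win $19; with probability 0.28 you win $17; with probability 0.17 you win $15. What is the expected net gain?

5.06

E[payout] = 30·0.3 + 19·0.25 + 17·0.28 + 15·0.17
 = 9 + 4.75 + 4.76 + 2.55
 = 21.06
Net = 21.06 - 16 = 5.06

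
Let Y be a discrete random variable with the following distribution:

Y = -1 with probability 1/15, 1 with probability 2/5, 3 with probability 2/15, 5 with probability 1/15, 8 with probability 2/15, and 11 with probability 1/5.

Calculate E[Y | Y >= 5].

9

P(Y >= 5) = 1/15 + 2/15 + 1/5 = 2/5.
E[Y | Y >= 5] = [5·1/15 + 8·2/15 + 11·1/5] / (2/5)
 = 18/5 / (2/5)
 = 9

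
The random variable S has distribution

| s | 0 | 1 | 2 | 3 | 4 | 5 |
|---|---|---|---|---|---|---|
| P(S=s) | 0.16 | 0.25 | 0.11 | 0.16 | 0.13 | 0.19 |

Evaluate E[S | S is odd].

P(S is odd) = 0.25 + 0.16 + 0.19 = 0.6.
E[S | S is odd] = [1·0.25 + 3·0.16 + 5·0.19] / 0.6
 = 1.68 / 0.6
 = 14/5

2.8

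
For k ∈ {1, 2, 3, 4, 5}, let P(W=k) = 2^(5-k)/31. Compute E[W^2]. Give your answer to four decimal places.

4.5484

E[W^2] = Σ w^2·P(W=w)
 = 1·16/31 + 4·8/31 + 9·4/31 + 16·2/31 + 25·1/31
 = 16/31 + 32/31 + 36/31 + 32/31 + 25/31
 = 141/31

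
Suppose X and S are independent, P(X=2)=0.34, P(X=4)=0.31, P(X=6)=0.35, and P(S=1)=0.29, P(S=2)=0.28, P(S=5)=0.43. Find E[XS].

12.06

E[XS] = Σ_x Σ_s xs · P(X=x)P(S=s)
 = 2·0.0986 + 4·0.0952 + 10·0.1462 + 4·0.0899 + 8·0.0868 + 20·0.1333 + 6·0.1015 + 12·0.098 + 30·0.1505
 = 0.1972 + 0.3808 + 1.462 + 0.3596 + 0.6944 + 2.666 + 0.609 + 1.176 + 4.515
 = 12.06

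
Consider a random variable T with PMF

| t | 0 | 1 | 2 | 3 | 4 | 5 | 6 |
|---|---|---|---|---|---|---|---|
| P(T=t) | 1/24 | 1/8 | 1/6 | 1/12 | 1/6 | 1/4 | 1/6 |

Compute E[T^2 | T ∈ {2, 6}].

P(T ∈ {2, 6}) = 1/6 + 1/6 = 1/3.
E[T^2 | T ∈ {2, 6}] = [4·1/6 + 36·1/6] / (1/3)
 = 20/3 / (1/3)
 = 20

20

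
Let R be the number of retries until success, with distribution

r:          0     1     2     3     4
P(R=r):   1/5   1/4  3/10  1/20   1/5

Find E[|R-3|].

E[|R-3|] = Σ |r-3|·P(R=r)
 = 3·1/5 + 2·1/4 + 1·3/10 + 0·1/20 + 1·1/5
 = 3/5 + 1/2 + 3/10 + 0 + 1/5
 = 8/5

1.6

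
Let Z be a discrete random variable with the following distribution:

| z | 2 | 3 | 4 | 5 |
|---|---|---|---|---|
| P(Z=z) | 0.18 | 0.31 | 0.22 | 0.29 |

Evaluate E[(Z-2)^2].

3.8

E[(Z-2)^2] = Σ (z-2)^2·P(Z=z)
 = 0·0.18 + 1·0.31 + 4·0.22 + 9·0.29
 = 0 + 0.31 + 0.88 + 2.61
 = 3.8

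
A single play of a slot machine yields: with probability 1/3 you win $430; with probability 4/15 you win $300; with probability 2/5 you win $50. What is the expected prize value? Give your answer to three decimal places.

243.333

E[payout] = 430·1/3 + 300·4/15 + 50·2/5
 = 430/3 + 80 + 20
 = 730/3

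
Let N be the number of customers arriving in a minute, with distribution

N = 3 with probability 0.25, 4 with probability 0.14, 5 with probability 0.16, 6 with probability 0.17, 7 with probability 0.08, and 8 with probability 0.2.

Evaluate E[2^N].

81.68

E[2^N] = Σ 2^n·P(N=n)
 = 8·0.25 + 16·0.14 + 32·0.16 + 64·0.17 + 128·0.08 + 256·0.2
 = 2 + 2.24 + 5.12 + 10.88 + 10.24 + 51.2
 = 81.68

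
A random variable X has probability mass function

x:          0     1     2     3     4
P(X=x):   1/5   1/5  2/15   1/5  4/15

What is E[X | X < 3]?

0.875

P(X < 3) = 1/5 + 1/5 + 2/15 = 8/15.
E[X | X < 3] = [0·1/5 + 1·1/5 + 2·2/15] / (8/15)
 = 7/15 / (8/15)
 = 7/8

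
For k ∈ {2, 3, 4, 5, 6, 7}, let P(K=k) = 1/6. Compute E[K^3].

130.5

E[K^3] = Σ k^3·P(K=k)
 = 8·1/6 + 27·1/6 + 64·1/6 + 125·1/6 + 216·1/6 + 343·1/6
 = 4/3 + 9/2 + 32/3 + 125/6 + 36 + 343/6
 = 261/2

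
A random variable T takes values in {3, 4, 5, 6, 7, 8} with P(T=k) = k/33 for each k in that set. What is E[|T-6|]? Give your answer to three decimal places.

1.364

E[|T-6|] = Σ |t-6|·P(T=t)
 = 3·1/11 + 2·4/33 + 1·5/33 + 0·2/11 + 1·7/33 + 2·8/33
 = 3/11 + 8/33 + 5/33 + 0 + 7/33 + 16/33
 = 15/11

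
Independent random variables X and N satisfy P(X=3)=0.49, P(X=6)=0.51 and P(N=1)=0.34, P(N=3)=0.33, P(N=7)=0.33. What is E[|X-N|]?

2.5202

E[|X-N|] = Σ_x Σ_n |x-n| · P(X=x)P(N=n)
 = 2·0.1666 + 0·0.1617 + 4·0.1617 + 5·0.1734 + 3·0.1683 + 1·0.1683
 = 0.3332 + 0 + 0.6468 + 0.867 + 0.5049 + 0.1683
 = 2.5202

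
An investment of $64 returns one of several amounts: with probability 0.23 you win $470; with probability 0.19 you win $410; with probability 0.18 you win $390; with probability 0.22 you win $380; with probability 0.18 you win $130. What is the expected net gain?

299.2

E[payout] = 470·0.23 + 410·0.19 + 390·0.18 + 380·0.22 + 130·0.18
 = 108.1 + 77.9 + 70.2 + 83.6 + 23.4
 = 363.2
Net = 363.2 - 64 = 299.2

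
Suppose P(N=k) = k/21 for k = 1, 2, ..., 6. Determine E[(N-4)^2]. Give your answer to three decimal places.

E[(N-4)^2] = Σ (n-4)^2·P(N=n)
 = 9·1/21 + 4·2/21 + 1·1/7 + 0·4/21 + 1·5/21 + 4·2/7
 = 3/7 + 8/21 + 1/7 + 0 + 5/21 + 8/7
 = 7/3

2.333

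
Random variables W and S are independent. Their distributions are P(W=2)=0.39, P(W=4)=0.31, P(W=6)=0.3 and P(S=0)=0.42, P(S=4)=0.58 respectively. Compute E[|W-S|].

E[|W-S|] = Σ_w Σ_s |w-s| · P(W=w)P(S=s)
 = 2·0.1638 + 2·0.2262 + 4·0.1302 + 0·0.1798 + 6·0.126 + 2·0.174
 = 0.3276 + 0.4524 + 0.5208 + 0 + 0.756 + 0.348
 = 2.4048

2.4048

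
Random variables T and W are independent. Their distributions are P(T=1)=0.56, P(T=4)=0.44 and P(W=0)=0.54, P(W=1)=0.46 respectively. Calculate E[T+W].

E[T+W] = Σ_t Σ_w (t+w) · P(T=t)P(W=w)
 = 1·0.3024 + 2·0.2576 + 4·0.2376 + 5·0.2024
 = 0.3024 + 0.5152 + 0.9504 + 1.012
 = 2.78

2.78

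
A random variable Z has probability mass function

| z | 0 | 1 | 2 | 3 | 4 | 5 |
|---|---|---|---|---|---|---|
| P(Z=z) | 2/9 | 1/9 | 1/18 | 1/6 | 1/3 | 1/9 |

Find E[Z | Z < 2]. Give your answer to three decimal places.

P(Z < 2) = 2/9 + 1/9 = 1/3.
E[Z | Z < 2] = [0·2/9 + 1·1/9] / (1/3)
 = 1/9 / (1/3)
 = 1/3

0.333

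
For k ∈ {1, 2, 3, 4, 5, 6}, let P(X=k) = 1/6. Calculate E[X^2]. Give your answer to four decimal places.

15.1667

E[X^2] = Σ x^2·P(X=x)
 = 1·1/6 + 4·1/6 + 9·1/6 + 16·1/6 + 25·1/6 + 36·1/6
 = 1/6 + 2/3 + 3/2 + 8/3 + 25/6 + 6
 = 91/6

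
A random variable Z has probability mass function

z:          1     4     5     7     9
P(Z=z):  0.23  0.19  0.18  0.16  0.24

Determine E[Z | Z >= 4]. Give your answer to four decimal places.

P(Z >= 4) = 0.19 + 0.18 + 0.16 + 0.24 = 0.77.
E[Z | Z >= 4] = [4·0.19 + 5·0.18 + 7·0.16 + 9·0.24] / 0.77
 = 4.94 / 0.77
 = 494/77

6.4156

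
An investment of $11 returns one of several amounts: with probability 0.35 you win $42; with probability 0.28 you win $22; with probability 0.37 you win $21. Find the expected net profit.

17.63

E[payout] = 42·0.35 + 22·0.28 + 21·0.37
 = 14.7 + 6.16 + 7.77
 = 28.63
Net = 28.63 - 11 = 17.63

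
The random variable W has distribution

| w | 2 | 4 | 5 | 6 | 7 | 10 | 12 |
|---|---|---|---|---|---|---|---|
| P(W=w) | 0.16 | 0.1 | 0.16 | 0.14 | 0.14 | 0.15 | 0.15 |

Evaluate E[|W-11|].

4.66

E[|W-11|] = Σ |w-11|·P(W=w)
 = 9·0.16 + 7·0.1 + 6·0.16 + 5·0.14 + 4·0.14 + 1·0.15 + 1·0.15
 = 1.44 + 0.7 + 0.96 + 0.7 + 0.56 + 0.15 + 0.15
 = 4.66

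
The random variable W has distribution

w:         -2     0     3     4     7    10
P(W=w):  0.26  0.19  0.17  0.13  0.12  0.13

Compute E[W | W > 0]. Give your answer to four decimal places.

5.7636

P(W > 0) = 0.17 + 0.13 + 0.12 + 0.13 = 0.55.
E[W | W > 0] = [3·0.17 + 4·0.13 + 7·0.12 + 10·0.13] / 0.55
 = 3.17 / 0.55
 = 317/55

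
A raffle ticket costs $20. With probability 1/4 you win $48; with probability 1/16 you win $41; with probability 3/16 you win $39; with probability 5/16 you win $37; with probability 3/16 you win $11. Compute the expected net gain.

15.5

E[payout] = 48·1/4 + 41·1/16 + 39·3/16 + 37·5/16 + 11·3/16
 = 12 + 41/16 + 117/16 + 185/16 + 33/16
 = 71/2
Net = 71/2 - 20 = 31/2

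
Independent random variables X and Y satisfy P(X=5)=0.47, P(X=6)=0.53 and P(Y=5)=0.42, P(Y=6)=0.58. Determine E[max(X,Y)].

5.8026

E[max(X,Y)] = Σ_x Σ_y max(x,y) · P(X=x)P(Y=y)
 = 5·0.1974 + 6·0.2726 + 6·0.2226 + 6·0.3074
 = 0.987 + 1.6356 + 1.3356 + 1.8444
 = 5.8026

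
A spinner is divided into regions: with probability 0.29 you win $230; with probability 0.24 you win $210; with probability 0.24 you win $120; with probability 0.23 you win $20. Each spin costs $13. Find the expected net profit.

E[payout] = 230·0.29 + 210·0.24 + 120·0.24 + 20·0.23
 = 66.7 + 50.4 + 28.8 + 4.6
 = 150.5
Net = 150.5 - 13 = 137.5

137.5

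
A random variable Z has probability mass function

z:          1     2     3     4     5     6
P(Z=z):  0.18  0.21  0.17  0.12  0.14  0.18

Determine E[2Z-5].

1.74

E[2Z-5] = Σ (2z-5)·P(Z=z)
 = (-3)·0.18 + (-1)·0.21 + 1·0.17 + 3·0.12 + 5·0.14 + 7·0.18
 = (-0.54) + (-0.21) + 0.17 + 0.36 + 0.7 + 1.26
 = 1.74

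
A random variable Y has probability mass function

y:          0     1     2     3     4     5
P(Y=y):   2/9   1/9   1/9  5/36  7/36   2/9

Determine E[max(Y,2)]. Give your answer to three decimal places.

3.194

E[max(Y,2)] = Σ max(y,2)·P(Y=y)
 = 2·2/9 + 2·1/9 + 2·1/9 + 3·5/36 + 4·7/36 + 5·2/9
 = 4/9 + 2/9 + 2/9 + 5/12 + 7/9 + 10/9
 = 115/36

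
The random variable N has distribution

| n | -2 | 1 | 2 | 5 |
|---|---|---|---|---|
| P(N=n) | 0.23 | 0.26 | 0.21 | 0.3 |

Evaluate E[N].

E[N] = Σ n·P(N=n)
 = (-2)·0.23 + 1·0.26 + 2·0.21 + 5·0.3
 = (-0.46) + 0.26 + 0.42 + 1.5
 = 1.72

1.72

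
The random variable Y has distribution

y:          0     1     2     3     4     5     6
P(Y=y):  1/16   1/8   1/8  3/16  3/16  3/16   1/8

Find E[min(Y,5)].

3.25

E[min(Y,5)] = Σ min(y,5)·P(Y=y)
 = 0·1/16 + 1·1/8 + 2·1/8 + 3·3/16 + 4·3/16 + 5·3/16 + 5·1/8
 = 0 + 1/8 + 1/4 + 9/16 + 3/4 + 15/16 + 5/8
 = 13/4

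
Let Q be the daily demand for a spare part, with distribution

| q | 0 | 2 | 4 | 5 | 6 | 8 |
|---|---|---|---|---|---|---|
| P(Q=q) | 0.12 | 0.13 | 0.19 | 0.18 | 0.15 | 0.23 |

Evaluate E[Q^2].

28.18

E[Q^2] = Σ q^2·P(Q=q)
 = 0·0.12 + 4·0.13 + 16·0.19 + 25·0.18 + 36·0.15 + 64·0.23
 = 0 + 0.52 + 3.04 + 4.5 + 5.4 + 14.72
 = 28.18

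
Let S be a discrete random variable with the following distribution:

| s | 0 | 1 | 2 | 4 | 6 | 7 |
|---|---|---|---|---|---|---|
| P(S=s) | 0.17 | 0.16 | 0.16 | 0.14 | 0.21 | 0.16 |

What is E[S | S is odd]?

4

P(S is odd) = 0.16 + 0.16 = 0.32.
E[S | S is odd] = [1·0.16 + 7·0.16] / 0.32
 = 1.28 / 0.32
 = 4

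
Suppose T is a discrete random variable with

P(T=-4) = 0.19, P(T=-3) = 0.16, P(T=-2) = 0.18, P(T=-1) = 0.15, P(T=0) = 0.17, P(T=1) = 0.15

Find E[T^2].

E[T^2] = Σ t^2·P(T=t)
 = 16·0.19 + 9·0.16 + 4·0.18 + 1·0.15 + 0·0.17 + 1·0.15
 = 3.04 + 1.44 + 0.72 + 0.15 + 0 + 0.15
 = 5.5

5.5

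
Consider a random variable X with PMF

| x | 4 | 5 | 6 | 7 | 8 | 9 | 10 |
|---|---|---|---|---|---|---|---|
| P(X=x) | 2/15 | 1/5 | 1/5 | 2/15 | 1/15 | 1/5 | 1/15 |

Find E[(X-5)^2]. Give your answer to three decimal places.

6.333

E[(X-5)^2] = Σ (x-5)^2·P(X=x)
 = 1·2/15 + 0·1/5 + 1·1/5 + 4·2/15 + 9·1/15 + 16·1/5 + 25·1/15
 = 2/15 + 0 + 1/5 + 8/15 + 3/5 + 16/5 + 5/3
 = 19/3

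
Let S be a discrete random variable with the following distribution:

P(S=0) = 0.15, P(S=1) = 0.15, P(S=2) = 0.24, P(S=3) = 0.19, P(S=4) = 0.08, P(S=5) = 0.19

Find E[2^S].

10.29

E[2^S] = Σ 2^s·P(S=s)
 = 1·0.15 + 2·0.15 + 4·0.24 + 8·0.19 + 16·0.08 + 32·0.19
 = 0.15 + 0.3 + 0.96 + 1.52 + 1.28 + 6.08
 = 10.29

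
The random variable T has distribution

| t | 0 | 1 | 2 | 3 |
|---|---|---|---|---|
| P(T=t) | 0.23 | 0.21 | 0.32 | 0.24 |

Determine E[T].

1.57

E[T] = Σ t·P(T=t)
 = 0·0.23 + 1·0.21 + 2·0.32 + 3·0.24
 = 0 + 0.21 + 0.64 + 0.72
 = 1.57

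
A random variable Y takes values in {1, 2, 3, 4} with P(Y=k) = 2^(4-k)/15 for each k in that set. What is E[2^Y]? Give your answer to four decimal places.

E[2^Y] = Σ 2^y·P(Y=y)
 = 2·8/15 + 4·4/15 + 8·2/15 + 16·1/15
 = 16/15 + 16/15 + 16/15 + 16/15
 = 64/15

4.2667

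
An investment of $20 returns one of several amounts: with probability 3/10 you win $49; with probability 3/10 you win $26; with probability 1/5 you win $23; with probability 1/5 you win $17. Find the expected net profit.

E[payout] = 49·3/10 + 26·3/10 + 23·1/5 + 17·1/5
 = 147/10 + 39/5 + 23/5 + 17/5
 = 61/2
Net = 61/2 - 20 = 21/2

10.5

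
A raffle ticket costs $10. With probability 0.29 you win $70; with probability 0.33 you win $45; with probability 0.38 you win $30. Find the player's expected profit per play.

E[payout] = 70·0.29 + 45·0.33 + 30·0.38
 = 20.3 + 14.85 + 11.4
 = 46.55
Net = 46.55 - 10 = 36.55

36.55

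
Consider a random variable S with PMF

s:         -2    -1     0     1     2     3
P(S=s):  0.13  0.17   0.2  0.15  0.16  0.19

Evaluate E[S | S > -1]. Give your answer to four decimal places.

P(S > -1) = 0.2 + 0.15 + 0.16 + 0.19 = 0.7.
E[S | S > -1] = [0·0.2 + 1·0.15 + 2·0.16 + 3·0.19] / 0.7
 = 1.04 / 0.7
 = 52/35

1.4857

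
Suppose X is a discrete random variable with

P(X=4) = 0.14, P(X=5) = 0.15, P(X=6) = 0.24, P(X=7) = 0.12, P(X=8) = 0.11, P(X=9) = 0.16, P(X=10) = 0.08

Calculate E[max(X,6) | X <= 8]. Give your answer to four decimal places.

P(X <= 8) = 0.14 + 0.15 + 0.24 + 0.12 + 0.11 = 0.76.
E[max(X,6) | X <= 8] = [6·0.14 + 6·0.15 + 6·0.24 + 7·0.12 + 8·0.11] / 0.76
 = 4.9 / 0.76
 = 245/38

6.4474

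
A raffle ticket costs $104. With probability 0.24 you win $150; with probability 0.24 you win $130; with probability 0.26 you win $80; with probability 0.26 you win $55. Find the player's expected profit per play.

-1.7

E[payout] = 150·0.24 + 130·0.24 + 80·0.26 + 55·0.26
 = 36 + 31.2 + 20.8 + 14.3
 = 102.3
Net = 102.3 - 104 = -1.7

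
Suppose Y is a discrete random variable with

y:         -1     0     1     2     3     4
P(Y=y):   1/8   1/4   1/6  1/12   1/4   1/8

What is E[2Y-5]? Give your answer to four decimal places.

E[2Y-5] = Σ (2y-5)·P(Y=y)
 = (-7)·1/8 + (-5)·1/4 + (-3)·1/6 + (-1)·1/12 + 1·1/4 + 3·1/8
 = (-7/8) + (-5/4) + (-1/2) + (-1/12) + 1/4 + 3/8
 = -25/12

-2.0833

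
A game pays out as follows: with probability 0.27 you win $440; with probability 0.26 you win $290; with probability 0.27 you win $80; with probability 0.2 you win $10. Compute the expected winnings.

217.8

E[payout] = 440·0.27 + 290·0.26 + 80·0.27 + 10·0.2
 = 118.8 + 75.4 + 21.6 + 2
 = 217.8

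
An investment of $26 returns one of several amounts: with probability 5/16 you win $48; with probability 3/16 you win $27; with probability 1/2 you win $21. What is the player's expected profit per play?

4.5625

E[payout] = 48·5/16 + 27·3/16 + 21·1/2
 = 15 + 81/16 + 21/2
 = 489/16
Net = 489/16 - 26 = 73/16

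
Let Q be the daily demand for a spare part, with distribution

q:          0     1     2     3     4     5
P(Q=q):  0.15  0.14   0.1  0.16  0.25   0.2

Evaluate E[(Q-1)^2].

6.34

E[(Q-1)^2] = Σ (q-1)^2·P(Q=q)
 = 1·0.15 + 0·0.14 + 1·0.1 + 4·0.16 + 9·0.25 + 16·0.2
 = 0.15 + 0 + 0.1 + 0.64 + 2.25 + 3.2
 = 6.34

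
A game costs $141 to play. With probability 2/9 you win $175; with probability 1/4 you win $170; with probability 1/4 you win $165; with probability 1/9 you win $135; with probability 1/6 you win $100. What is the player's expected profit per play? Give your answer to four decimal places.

13.3056

E[payout] = 175·2/9 + 170·1/4 + 165·1/4 + 135·1/9 + 100·1/6
 = 350/9 + 85/2 + 165/4 + 15 + 50/3
 = 5555/36
Net = 5555/36 - 141 = 479/36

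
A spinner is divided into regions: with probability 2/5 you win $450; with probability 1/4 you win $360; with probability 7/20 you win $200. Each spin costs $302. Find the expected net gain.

38

E[payout] = 450·2/5 + 360·1/4 + 200·7/20
 = 180 + 90 + 70
 = 340
Net = 340 - 302 = 38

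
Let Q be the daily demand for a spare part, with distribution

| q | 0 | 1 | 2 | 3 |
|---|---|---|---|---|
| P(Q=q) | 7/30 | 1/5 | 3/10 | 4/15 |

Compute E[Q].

1.6

E[Q] = Σ q·P(Q=q)
 = 0·7/30 + 1·1/5 + 2·3/10 + 3·4/15
 = 0 + 1/5 + 3/5 + 4/5
 = 8/5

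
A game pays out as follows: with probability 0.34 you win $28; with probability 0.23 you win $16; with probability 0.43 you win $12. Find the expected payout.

E[payout] = 28·0.34 + 16·0.23 + 12·0.43
 = 9.52 + 3.68 + 5.16
 = 18.36

18.36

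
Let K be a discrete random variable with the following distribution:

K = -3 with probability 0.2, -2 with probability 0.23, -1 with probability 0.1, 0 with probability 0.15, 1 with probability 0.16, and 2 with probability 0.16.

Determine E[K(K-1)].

E[K(K-1)] = Σ k(k-1)·P(K=k)
 = 12·0.2 + 6·0.23 + 2·0.1 + 0·0.15 + 0·0.16 + 2·0.16
 = 2.4 + 1.38 + 0.2 + 0 + 0 + 0.32
 = 4.3

4.3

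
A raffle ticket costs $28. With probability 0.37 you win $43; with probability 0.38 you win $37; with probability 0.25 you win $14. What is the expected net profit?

E[payout] = 43·0.37 + 37·0.38 + 14·0.25
 = 15.91 + 14.06 + 3.5
 = 33.47
Net = 33.47 - 28 = 5.47

5.47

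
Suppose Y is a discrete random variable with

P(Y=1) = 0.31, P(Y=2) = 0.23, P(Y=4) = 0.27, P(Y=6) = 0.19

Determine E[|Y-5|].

E[|Y-5|] = Σ |y-5|·P(Y=y)
 = 4·0.31 + 3·0.23 + 1·0.27 + 1·0.19
 = 1.24 + 0.69 + 0.27 + 0.19
 = 2.39

2.39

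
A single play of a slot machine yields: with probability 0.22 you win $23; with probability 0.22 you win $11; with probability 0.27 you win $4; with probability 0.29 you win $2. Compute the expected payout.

E[payout] = 23·0.22 + 11·0.22 + 4·0.27 + 2·0.29
 = 5.06 + 2.42 + 1.08 + 0.58
 = 9.14

9.14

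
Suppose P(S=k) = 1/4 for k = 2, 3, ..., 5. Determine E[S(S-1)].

10

E[S(S-1)] = Σ s(s-1)·P(S=s)
 = 2·1/4 + 6·1/4 + 12·1/4 + 20·1/4
 = 1/2 + 3/2 + 3 + 5
 = 10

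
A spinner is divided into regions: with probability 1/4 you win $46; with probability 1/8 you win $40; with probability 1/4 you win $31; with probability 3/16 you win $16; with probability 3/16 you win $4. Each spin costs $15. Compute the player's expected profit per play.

E[payout] = 46·1/4 + 40·1/8 + 31·1/4 + 16·3/16 + 4·3/16
 = 23/2 + 5 + 31/4 + 3 + 3/4
 = 28
Net = 28 - 15 = 13

13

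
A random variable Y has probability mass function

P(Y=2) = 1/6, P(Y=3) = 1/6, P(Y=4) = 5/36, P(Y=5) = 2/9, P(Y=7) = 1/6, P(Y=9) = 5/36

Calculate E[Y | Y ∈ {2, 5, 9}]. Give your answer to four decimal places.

P(Y ∈ {2, 5, 9}) = 1/6 + 2/9 + 5/36 = 19/36.
E[Y | Y ∈ {2, 5, 9}] = [2·1/6 + 5·2/9 + 9·5/36] / (19/36)
 = 97/36 / (19/36)
 = 97/19

5.1053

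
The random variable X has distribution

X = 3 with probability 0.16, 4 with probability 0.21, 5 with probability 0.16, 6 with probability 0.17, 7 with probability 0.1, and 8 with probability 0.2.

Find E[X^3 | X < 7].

106.4

P(X < 7) = 0.16 + 0.21 + 0.16 + 0.17 = 0.7.
E[X^3 | X < 7] = [27·0.16 + 64·0.21 + 125·0.16 + 216·0.17] / 0.7
 = 74.48 / 0.7
 = 532/5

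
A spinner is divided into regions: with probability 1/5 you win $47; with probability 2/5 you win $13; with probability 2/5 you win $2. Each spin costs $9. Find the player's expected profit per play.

6.4

E[payout] = 47·1/5 + 13·2/5 + 2·2/5
 = 47/5 + 26/5 + 4/5
 = 77/5
Net = 77/5 - 9 = 32/5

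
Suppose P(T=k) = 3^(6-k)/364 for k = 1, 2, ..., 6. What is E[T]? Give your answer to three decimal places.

E[T] = Σ t·P(T=t)
 = 1·243/364 + 2·81/364 + 3·27/364 + 4·9/364 + 5·3/364 + 6·1/364
 = 243/364 + 81/182 + 81/364 + 9/91 + 15/364 + 3/182
 = 543/364

1.492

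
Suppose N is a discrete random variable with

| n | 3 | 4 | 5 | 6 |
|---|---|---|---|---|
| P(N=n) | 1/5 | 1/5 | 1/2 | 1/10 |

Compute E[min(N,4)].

3.8

E[min(N,4)] = Σ min(n,4)·P(N=n)
 = 3·1/5 + 4·1/5 + 4·1/2 + 4·1/10
 = 3/5 + 4/5 + 2 + 2/5
 = 19/5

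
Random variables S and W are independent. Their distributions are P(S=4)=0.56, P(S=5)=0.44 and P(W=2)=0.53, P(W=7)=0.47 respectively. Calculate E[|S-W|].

2.4964

E[|S-W|] = Σ_s Σ_w |s-w| · P(S=s)P(W=w)
 = 2·0.2968 + 3·0.2632 + 3·0.2332 + 2·0.2068
 = 0.5936 + 0.7896 + 0.6996 + 0.4136
 = 2.4964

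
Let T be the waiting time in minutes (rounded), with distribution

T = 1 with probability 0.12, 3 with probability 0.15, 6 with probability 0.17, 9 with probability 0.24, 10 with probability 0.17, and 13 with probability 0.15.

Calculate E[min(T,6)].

4.95

E[min(T,6)] = Σ min(t,6)·P(T=t)
 = 1·0.12 + 3·0.15 + 6·0.17 + 6·0.24 + 6·0.17 + 6·0.15
 = 0.12 + 0.45 + 1.02 + 1.44 + 1.02 + 0.9
 = 4.95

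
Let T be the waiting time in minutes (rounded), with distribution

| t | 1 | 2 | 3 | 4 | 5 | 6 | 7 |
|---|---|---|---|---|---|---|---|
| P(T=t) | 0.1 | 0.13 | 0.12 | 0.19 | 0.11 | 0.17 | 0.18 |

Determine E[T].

E[T] = Σ t·P(T=t)
 = 1·0.1 + 2·0.13 + 3·0.12 + 4·0.19 + 5·0.11 + 6·0.17 + 7·0.18
 = 0.1 + 0.26 + 0.36 + 0.76 + 0.55 + 1.02 + 1.26
 = 4.31

4.31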